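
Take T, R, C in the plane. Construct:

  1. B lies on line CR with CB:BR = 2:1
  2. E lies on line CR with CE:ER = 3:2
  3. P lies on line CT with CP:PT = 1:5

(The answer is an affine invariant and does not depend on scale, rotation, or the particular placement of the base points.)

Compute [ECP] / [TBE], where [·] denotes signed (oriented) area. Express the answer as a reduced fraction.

Work in coordinates with T = (0, 0), R = (1, 0), C = (0, 1).
1. B lies on line CR with CB:BR = 2:1 ⇒ B = (2/3, 1/3)
2. E lies on line CR with CE:ER = 3:2 ⇒ E = (3/5, 2/5)
3. P lies on line CT with CP:PT = 1:5 ⇒ P = (0, 5/6)
2·[ECP] = 1/10, 2·[TBE] = 1/15
[ECP]:[TBE] = 1/10:1/15 = 3/2

[ECP]:[TBE] = 3/2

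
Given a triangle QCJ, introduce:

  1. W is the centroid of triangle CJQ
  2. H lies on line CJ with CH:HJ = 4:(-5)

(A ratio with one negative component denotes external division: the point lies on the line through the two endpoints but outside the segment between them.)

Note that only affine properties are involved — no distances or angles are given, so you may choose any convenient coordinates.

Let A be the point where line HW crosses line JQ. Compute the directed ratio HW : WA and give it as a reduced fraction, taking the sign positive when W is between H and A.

Set Q = (0, 0), C = (1, 0), J = (0, 1); any affine frame gives the same invariant.
1. W is the centroid of triangle CJQ ⇒ W = (1/3, 1/3)
2. H lies on line CJ with CH:HJ = 4:(-5) ⇒ H = (5, -4)
line HW meets JQ at A = (0, 9/14)
W = H + t·(A−H) with t = 14/15, so HW:WA = 14/15:1/15

HW:WA = 14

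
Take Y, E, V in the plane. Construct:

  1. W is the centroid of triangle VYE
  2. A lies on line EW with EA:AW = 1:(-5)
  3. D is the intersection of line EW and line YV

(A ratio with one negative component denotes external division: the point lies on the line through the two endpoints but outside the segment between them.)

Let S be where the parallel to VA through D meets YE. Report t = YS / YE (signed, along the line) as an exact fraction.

t = 7/13

Set Y = (0, 0), E = (1, 0), V = (0, 1); any affine frame gives the same invariant.
1. W is the centroid of triangle VYE ⇒ W = (1/3, 1/3)
2. A lies on line EW with EA:AW = 1:(-5) ⇒ A = (7/6, -1/12)
3. D is the intersection of line EW and line YV ⇒ D = (0, 1/2)
through D parallel to VA: direction (7/6, -13/12); meets YE at S = (7/13, 0)
S = Y + t·(E−Y) with t = 7/13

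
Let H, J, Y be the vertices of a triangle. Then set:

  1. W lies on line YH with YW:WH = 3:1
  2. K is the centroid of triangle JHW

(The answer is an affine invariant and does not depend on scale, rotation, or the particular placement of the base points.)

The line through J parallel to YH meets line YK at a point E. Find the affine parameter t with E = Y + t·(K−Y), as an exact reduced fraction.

t = 3

Set H = (0, 0), J = (1, 0), Y = (0, 1); any affine frame gives the same invariant.
1. W lies on line YH with YW:WH = 3:1 ⇒ W = (0, 1/4)
2. K is the centroid of triangle JHW ⇒ K = (1/3, 1/12)
through J parallel to YH: direction (0, -1); meets YK at E = (1, -7/4)
E = Y + t·(K−Y) with t = 3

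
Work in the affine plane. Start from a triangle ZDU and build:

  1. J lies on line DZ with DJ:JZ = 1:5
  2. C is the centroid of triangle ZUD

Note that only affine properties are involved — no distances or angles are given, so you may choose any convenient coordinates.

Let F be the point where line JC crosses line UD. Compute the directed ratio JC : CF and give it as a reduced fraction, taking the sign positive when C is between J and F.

JC:CF = -1/2

Set Z = (0, 0), D = (1, 0), U = (0, 1); any affine frame gives the same invariant.
1. J lies on line DZ with DJ:JZ = 1:5 ⇒ J = (5/6, 0)
2. C is the centroid of triangle ZUD ⇒ C = (1/3, 1/3)
line JC meets UD at F = (4/3, -1/3)
C = J + t·(F−J) with t = -1, so JC:CF = -1:2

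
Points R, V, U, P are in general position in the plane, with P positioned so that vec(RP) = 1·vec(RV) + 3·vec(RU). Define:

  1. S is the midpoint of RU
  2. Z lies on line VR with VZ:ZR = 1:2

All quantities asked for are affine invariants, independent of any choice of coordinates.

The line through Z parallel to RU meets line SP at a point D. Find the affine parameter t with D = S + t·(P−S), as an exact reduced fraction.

t = 2/3

Choose coordinates R = (0, 0), V = (1, 0), U = (0, 1), P = (1, 3).
1. S is the midpoint of RU ⇒ S = (0, 1/2)
2. Z lies on line VR with VZ:ZR = 1:2 ⇒ Z = (2/3, 0)
through Z parallel to RU: direction (0, 1); meets SP at D = (2/3, 13/6)
D = S + t·(P−S) with t = 2/3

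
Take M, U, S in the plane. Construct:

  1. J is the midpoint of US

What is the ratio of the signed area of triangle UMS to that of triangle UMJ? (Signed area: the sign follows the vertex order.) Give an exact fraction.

Assign M = (0, 0), U = (1, 0), S = (0, 1) — the answer is frame-independent, so this choice is without loss of generality.
1. J is the midpoint of US ⇒ J = (1/2, 1/2)
2·[UMS] = -1, 2·[UMJ] = -1/2
[UMS]:[UMJ] = -1:-1/2 = 2

[UMS]:[UMJ] = 2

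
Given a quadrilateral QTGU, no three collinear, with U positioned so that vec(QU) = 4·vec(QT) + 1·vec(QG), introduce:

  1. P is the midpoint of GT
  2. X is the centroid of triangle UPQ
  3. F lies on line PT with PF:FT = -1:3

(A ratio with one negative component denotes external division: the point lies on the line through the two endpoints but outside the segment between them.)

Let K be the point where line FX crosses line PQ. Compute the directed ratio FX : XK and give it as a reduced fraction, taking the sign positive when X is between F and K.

Assign Q = (0, 0), T = (1, 0), G = (0, 1), U = (4, 1) — the answer is frame-independent, so this choice is without loss of generality.
1. P is the midpoint of GT ⇒ P = (1/2, 1/2)
2. X is the centroid of triangle UPQ ⇒ X = (3/2, 1/2)
3. F lies on line PT with PF:FT = -1:3 ⇒ F = (1/4, 3/4)
line FX meets PQ at K = (2/3, 2/3)
X = F + t·(K−F) with t = 3, so FX:XK = 3:-2

FX:XK = -3/2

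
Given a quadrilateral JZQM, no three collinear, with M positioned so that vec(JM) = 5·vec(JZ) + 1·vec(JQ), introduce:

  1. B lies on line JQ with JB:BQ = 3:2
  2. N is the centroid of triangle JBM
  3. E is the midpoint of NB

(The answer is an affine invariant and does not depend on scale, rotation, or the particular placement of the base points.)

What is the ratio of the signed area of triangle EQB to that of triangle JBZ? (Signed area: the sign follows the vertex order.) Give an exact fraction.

Work in coordinates with J = (0, 0), Z = (1, 0), Q = (0, 1), M = (5, 1).
1. B lies on line JQ with JB:BQ = 3:2 ⇒ B = (0, 3/5)
2. N is the centroid of triangle JBM ⇒ N = (5/3, 8/15)
3. E is the midpoint of NB ⇒ E = (5/6, 17/30)
2·[EQB] = 1/3, 2·[JBZ] = -3/5
[EQB]:[JBZ] = 1/3:-3/5 = -5/9

[EQB]:[JBZ] = -5/9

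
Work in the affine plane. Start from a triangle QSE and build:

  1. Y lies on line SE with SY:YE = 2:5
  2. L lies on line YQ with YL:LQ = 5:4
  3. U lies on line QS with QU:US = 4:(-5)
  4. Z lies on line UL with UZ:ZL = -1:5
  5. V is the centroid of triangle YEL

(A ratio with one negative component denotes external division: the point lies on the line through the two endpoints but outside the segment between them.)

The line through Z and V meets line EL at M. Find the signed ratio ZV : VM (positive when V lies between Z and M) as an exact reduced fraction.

ZV:VM = -37

Work in coordinates with Q = (0, 0), S = (1, 0), E = (0, 1).
1. Y lies on line SE with SY:YE = 2:5 ⇒ Y = (5/7, 2/7)
2. L lies on line YQ with YL:LQ = 5:4 ⇒ L = (20/63, 8/63)
3. U lies on line QS with QU:US = 4:(-5) ⇒ U = (-4, 0)
4. Z lies on line UL with UZ:ZL = -1:5 ⇒ Z = (-320/63, -2/63)
5. V is the centroid of triangle YEL ⇒ V = (65/189, 89/189)
line ZV meets EL at M = (460/2331, 1066/2331)
V = Z + t·(M−Z) with t = 37/36, so ZV:VM = 37/36:-1/36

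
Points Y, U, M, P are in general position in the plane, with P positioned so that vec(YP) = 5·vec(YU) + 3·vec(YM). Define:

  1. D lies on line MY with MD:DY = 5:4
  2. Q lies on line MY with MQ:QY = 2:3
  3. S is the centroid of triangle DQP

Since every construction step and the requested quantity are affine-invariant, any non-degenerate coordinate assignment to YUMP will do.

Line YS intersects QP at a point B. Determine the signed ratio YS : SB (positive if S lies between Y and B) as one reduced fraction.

YS:SB = 74/7

Assign Y = (0, 0), U = (1, 0), M = (0, 1), P = (5, 3) — the answer is frame-independent, so this choice is without loss of generality.
1. D lies on line MY with MD:DY = 5:4 ⇒ D = (0, 4/9)
2. Q lies on line MY with MQ:QY = 2:3 ⇒ Q = (0, 3/5)
3. S is the centroid of triangle DQP ⇒ S = (5/3, 182/135)
line YS meets QP at B = (135/74, 273/185)
S = Y + t·(B−Y) with t = 74/81, so YS:SB = 74/81:7/81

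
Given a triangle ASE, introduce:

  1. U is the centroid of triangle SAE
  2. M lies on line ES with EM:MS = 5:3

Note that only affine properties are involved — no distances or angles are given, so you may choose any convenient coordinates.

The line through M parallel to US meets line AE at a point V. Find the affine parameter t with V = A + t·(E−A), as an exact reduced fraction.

t = 11/16

Work in coordinates with A = (0, 0), S = (1, 0), E = (0, 1).
1. U is the centroid of triangle SAE ⇒ U = (1/3, 1/3)
2. M lies on line ES with EM:MS = 5:3 ⇒ M = (5/8, 3/8)
through M parallel to US: direction (2/3, -1/3); meets AE at V = (0, 11/16)
V = A + t·(E−A) with t = 11/16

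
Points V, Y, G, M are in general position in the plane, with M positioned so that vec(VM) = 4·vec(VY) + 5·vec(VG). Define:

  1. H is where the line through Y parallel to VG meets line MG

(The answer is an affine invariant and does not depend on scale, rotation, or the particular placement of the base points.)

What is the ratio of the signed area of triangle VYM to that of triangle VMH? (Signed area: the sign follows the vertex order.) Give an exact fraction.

[VYM]:[VMH] = 5/3

Work in coordinates with V = (0, 0), Y = (1, 0), G = (0, 1), M = (4, 5).
1. H is where the line through Y parallel to VG meets line MG ⇒ H = (1, 2)
2·[VYM] = 5, 2·[VMH] = 3
[VYM]:[VMH] = 5:3 = 5/3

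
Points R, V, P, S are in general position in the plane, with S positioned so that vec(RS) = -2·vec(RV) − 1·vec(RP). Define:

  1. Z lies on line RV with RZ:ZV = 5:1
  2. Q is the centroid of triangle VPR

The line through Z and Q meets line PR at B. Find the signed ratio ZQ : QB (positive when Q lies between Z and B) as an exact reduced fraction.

ZQ:QB = 3/2

Choose coordinates R = (0, 0), V = (1, 0), P = (0, 1), S = (-2, -1).
1. Z lies on line RV with RZ:ZV = 5:1 ⇒ Z = (5/6, 0)
2. Q is the centroid of triangle VPR ⇒ Q = (1/3, 1/3)
line ZQ meets PR at B = (0, 5/9)
Q = Z + t·(B−Z) with t = 3/5, so ZQ:QB = 3/5:2/5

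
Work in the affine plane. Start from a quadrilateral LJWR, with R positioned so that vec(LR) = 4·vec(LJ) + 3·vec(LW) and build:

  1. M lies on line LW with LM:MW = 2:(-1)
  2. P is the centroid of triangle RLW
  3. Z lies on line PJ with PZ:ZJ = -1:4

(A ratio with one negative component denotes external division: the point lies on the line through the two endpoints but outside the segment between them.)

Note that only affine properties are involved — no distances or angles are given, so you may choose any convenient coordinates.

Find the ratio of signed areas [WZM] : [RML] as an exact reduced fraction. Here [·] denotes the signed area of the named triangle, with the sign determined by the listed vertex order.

[WZM]:[RML] = 13/72

Assign L = (0, 0), J = (1, 0), W = (0, 1), R = (4, 3) — the answer is frame-independent, so this choice is without loss of generality.
1. M lies on line LW with LM:MW = 2:(-1) ⇒ M = (0, 2)
2. P is the centroid of triangle RLW ⇒ P = (4/3, 4/3)
3. Z lies on line PJ with PZ:ZJ = -1:4 ⇒ Z = (13/9, 16/9)
2·[WZM] = 13/9, 2·[RML] = 8
[WZM]:[RML] = 13/9:8 = 13/72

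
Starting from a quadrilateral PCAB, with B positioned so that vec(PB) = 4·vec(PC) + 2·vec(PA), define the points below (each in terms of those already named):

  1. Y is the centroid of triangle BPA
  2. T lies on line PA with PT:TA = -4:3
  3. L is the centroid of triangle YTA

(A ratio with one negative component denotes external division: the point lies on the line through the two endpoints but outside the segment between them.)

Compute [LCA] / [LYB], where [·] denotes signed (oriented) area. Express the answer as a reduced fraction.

[LCA]:[LYB] = -13/32

Assign P = (0, 0), C = (1, 0), A = (0, 1), B = (4, 2) — the answer is frame-independent, so this choice is without loss of generality.
1. Y is the centroid of triangle BPA ⇒ Y = (4/3, 1)
2. T lies on line PA with PT:TA = -4:3 ⇒ T = (0, 4)
3. L is the centroid of triangle YTA ⇒ L = (4/9, 2)
2·[LCA] = -13/9, 2·[LYB] = 32/9
[LCA]:[LYB] = -13/9:32/9 = -13/32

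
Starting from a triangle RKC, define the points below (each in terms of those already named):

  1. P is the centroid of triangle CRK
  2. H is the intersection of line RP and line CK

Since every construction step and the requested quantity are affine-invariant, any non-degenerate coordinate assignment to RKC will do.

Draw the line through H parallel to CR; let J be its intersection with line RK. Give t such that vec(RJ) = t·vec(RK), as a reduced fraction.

t = 1/2

Work in coordinates with R = (0, 0), K = (1, 0), C = (0, 1).
1. P is the centroid of triangle CRK ⇒ P = (1/3, 1/3)
2. H is the intersection of line RP and line CK ⇒ H = (1/2, 1/2)
through H parallel to CR: direction (0, -1); meets RK at J = (1/2, 0)
J = R + t·(K−R) with t = 1/2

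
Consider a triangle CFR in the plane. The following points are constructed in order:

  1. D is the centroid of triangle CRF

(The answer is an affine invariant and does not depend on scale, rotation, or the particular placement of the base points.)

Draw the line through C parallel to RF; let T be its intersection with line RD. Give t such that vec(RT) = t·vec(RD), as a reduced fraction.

Set C = (0, 0), F = (1, 0), R = (0, 1); any affine frame gives the same invariant.
1. D is the centroid of triangle CRF ⇒ D = (1/3, 1/3)
through C parallel to RF: direction (1, -1); meets RD at T = (1, -1)
T = R + t·(D−R) with t = 3

t = 3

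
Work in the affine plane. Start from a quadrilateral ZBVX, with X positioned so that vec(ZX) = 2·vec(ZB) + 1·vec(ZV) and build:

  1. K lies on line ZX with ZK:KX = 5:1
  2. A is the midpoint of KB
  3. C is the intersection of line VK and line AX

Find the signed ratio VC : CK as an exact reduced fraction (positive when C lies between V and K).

VC:CK = -14

Work in coordinates with Z = (0, 0), B = (1, 0), V = (0, 1), X = (2, 1).
1. K lies on line ZX with ZK:KX = 5:1 ⇒ K = (5/3, 5/6)
2. A is the midpoint of KB ⇒ A = (4/3, 5/12)
3. C is the intersection of line VK and line AX ⇒ C = (70/39, 32/39)
C = V + t·(K−V) with t = 14/13, so VC:CK = t:(1−t) = 14/13:-1/13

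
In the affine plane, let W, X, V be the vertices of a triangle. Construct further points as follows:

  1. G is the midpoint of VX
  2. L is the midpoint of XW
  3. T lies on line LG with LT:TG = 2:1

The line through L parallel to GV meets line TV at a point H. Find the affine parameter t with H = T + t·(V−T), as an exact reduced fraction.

Set W = (0, 0), X = (1, 0), V = (0, 1); any affine frame gives the same invariant.
1. G is the midpoint of VX ⇒ G = (1/2, 1/2)
2. L is the midpoint of XW ⇒ L = (1/2, 0)
3. T lies on line LG with LT:TG = 2:1 ⇒ T = (1/2, 1/3)
through L parallel to GV: direction (-1/2, 1/2); meets TV at H = (3/2, -1)
H = T + t·(V−T) with t = -2

t = -2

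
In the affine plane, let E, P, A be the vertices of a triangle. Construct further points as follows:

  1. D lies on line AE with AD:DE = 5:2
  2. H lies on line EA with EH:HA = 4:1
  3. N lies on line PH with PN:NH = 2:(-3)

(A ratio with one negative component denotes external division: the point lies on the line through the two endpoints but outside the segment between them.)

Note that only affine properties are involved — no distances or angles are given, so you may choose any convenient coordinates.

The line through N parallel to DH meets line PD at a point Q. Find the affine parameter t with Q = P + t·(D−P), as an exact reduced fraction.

Work in coordinates with E = (0, 0), P = (1, 0), A = (0, 1).
1. D lies on line AE with AD:DE = 5:2 ⇒ D = (0, 2/7)
2. H lies on line EA with EH:HA = 4:1 ⇒ H = (0, 4/5)
3. N lies on line PH with PN:NH = 2:(-3) ⇒ N = (3, -8/5)
through N parallel to DH: direction (0, 18/35); meets PD at Q = (3, -4/7)
Q = P + t·(D−P) with t = -2

t = -2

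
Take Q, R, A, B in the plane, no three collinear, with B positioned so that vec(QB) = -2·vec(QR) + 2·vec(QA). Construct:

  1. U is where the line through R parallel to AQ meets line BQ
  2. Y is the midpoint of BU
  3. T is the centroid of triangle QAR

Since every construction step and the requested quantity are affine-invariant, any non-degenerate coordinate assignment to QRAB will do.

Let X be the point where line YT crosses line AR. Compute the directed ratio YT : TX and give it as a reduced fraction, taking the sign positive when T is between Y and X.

YT:TX = 2

Assign Q = (0, 0), R = (1, 0), A = (0, 1), B = (-2, 2) — the answer is frame-independent, so this choice is without loss of generality.
1. U is where the line through R parallel to AQ meets line BQ ⇒ U = (1, -1)
2. Y is the midpoint of BU ⇒ Y = (-1/2, 1/2)
3. T is the centroid of triangle QAR ⇒ T = (1/3, 1/3)
line YT meets AR at X = (3/4, 1/4)
T = Y + t·(X−Y) with t = 2/3, so YT:TX = 2/3:1/3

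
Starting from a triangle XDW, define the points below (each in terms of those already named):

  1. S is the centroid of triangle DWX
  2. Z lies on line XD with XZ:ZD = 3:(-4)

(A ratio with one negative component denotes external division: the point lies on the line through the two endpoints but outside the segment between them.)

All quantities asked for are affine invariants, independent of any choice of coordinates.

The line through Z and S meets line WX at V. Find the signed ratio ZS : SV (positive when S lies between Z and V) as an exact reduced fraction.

Work in coordinates with X = (0, 0), D = (1, 0), W = (0, 1).
1. S is the centroid of triangle DWX ⇒ S = (1/3, 1/3)
2. Z lies on line XD with XZ:ZD = 3:(-4) ⇒ Z = (-3, 0)
line ZS meets WX at V = (0, 3/10)
S = Z + t·(V−Z) with t = 10/9, so ZS:SV = 10/9:-1/9

ZS:SV = -10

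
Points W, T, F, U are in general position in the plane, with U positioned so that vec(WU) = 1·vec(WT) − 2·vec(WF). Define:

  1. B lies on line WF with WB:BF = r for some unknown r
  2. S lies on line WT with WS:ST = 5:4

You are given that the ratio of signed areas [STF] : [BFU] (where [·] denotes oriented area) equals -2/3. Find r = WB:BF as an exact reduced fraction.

Set W = (0, 0), T = (1, 0), F = (0, 1), U = (1, -2); any affine frame gives the same invariant.
1. With WB:BF = r, write λ = r/(r+1) so B = W + λ·(F−W); B is affine-linear in λ
2. S lies on line WT with WS:ST = 5:4 ⇒ S = (5/9, 0)
Every point depending on B is an affine combination of B and λ-independent points, so each such coordinate is linear in λ; the λ² term in each signed area is a multiple of (F−W)×(F−W) = 0, so 2·[STF] and 2·[BFU] are each linear in λ. Evaluating at λ=0 and λ=1:
  2·[STF] = 4/9,   2·[BFU] = λ − 1
So [STF]:[BFU] = (4/9) / (λ − 1). Setting this equal to -2/3:
  4/9 = -2/3·(λ − 1)  ⇒  λ = 1/3
Then r = λ/(1−λ) = (1/3)/(2/3) = 1/2. Check: with r = 1/2, B = (0, 1/3) and [STF]:[BFU] = -2/3 as required.

r = 1/2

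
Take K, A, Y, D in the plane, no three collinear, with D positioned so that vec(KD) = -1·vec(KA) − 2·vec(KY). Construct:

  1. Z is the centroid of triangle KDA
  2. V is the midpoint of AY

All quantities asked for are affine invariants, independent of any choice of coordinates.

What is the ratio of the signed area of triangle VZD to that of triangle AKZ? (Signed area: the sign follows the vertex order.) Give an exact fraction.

Assign K = (0, 0), A = (1, 0), Y = (0, 1), D = (-1, -2) — the answer is frame-independent, so this choice is without loss of generality.
1. Z is the centroid of triangle KDA ⇒ Z = (0, -2/3)
2. V is the midpoint of AY ⇒ V = (1/2, 1/2)
2·[VZD] = -1/2, 2·[AKZ] = 2/3
[VZD]:[AKZ] = -1/2:2/3 = -3/4

[VZD]:[AKZ] = -3/4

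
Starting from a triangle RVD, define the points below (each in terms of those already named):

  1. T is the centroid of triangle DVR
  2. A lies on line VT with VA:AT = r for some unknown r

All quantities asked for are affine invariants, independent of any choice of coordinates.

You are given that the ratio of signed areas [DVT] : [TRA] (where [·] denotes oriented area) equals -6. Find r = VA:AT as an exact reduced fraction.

Set R = (0, 0), V = (1, 0), D = (0, 1); any affine frame gives the same invariant.
1. T is the centroid of triangle DVR ⇒ T = (1/3, 1/3)
2. With VA:AT = r, write λ = r/(r+1) so A = V + λ·(T−V); A is affine-linear in λ
Every point depending on A is an affine combination of A and λ-independent points, so each such coordinate is linear in λ; the λ² term in each signed area is a multiple of (T−V)×(T−V) = 0, so 2·[DVT] and 2·[TRA] are each linear in λ. Evaluating at λ=0 and λ=1:
  2·[DVT] = -1/3,   2·[TRA] = -1/3·λ + 1/3
So [DVT]:[TRA] = (-1/3) / (-1/3·λ + 1/3). Setting this equal to -6:
  -1/3 = -6·(-1/3·λ + 1/3)  ⇒  λ = 5/6
Then r = λ/(1−λ) = (5/6)/(1/6) = 5. Check: with r = 5, A = (4/9, 5/18) and [DVT]:[TRA] = -6 as required.

r = 5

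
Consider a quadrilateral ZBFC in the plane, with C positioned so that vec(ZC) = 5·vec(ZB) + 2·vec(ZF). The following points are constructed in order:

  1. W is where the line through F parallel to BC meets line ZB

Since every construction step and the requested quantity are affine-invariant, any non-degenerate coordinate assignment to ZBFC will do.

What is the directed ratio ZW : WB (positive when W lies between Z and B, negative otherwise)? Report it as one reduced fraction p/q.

ZW:WB = -2/3

Work in coordinates with Z = (0, 0), B = (1, 0), F = (0, 1), C = (5, 2).
1. W is where the line through F parallel to BC meets line ZB ⇒ W = (-2, 0)
W = Z + t·(B−Z) with t = -2, so ZW:WB = t:(1−t) = -2:3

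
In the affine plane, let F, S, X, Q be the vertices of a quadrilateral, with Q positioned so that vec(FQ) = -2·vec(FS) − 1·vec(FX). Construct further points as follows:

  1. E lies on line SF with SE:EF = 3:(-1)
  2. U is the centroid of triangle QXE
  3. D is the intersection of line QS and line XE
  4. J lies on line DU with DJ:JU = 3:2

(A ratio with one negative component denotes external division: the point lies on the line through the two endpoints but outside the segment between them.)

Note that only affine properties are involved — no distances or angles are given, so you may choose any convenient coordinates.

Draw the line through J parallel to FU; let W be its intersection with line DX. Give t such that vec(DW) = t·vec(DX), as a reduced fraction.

t = 9/40

Assign F = (0, 0), S = (1, 0), X = (0, 1), Q = (-2, -1) — the answer is frame-independent, so this choice is without loss of generality.
1. E lies on line SF with SE:EF = 3:(-1) ⇒ E = (-1/2, 0)
2. U is the centroid of triangle QXE ⇒ U = (-5/6, 0)
3. D is the intersection of line QS and line XE ⇒ D = (-4/5, -3/5)
4. J lies on line DU with DJ:JU = 3:2 ⇒ J = (-41/50, -6/25)
through J parallel to FU: direction (-5/6, 0); meets DX at W = (-31/50, -6/25)
W = D + t·(X−D) with t = 9/40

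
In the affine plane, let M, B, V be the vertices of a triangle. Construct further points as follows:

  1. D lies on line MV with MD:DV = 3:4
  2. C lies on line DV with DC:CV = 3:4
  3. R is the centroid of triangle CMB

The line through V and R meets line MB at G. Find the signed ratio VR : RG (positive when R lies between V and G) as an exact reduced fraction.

VR:RG = 38/11

Set M = (0, 0), B = (1, 0), V = (0, 1); any affine frame gives the same invariant.
1. D lies on line MV with MD:DV = 3:4 ⇒ D = (0, 3/7)
2. C lies on line DV with DC:CV = 3:4 ⇒ C = (0, 33/49)
3. R is the centroid of triangle CMB ⇒ R = (1/3, 11/49)
line VR meets MB at G = (49/114, 0)
R = V + t·(G−V) with t = 38/49, so VR:RG = 38/49:11/49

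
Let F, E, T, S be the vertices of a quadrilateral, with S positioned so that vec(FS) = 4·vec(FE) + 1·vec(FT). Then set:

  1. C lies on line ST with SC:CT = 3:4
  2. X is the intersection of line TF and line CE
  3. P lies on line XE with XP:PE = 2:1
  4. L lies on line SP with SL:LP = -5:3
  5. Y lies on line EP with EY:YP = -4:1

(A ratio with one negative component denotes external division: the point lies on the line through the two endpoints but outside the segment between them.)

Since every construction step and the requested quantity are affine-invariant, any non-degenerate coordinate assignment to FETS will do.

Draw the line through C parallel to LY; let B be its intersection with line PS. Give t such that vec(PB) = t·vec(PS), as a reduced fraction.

t = 153/7

Choose coordinates F = (0, 0), E = (1, 0), T = (0, 1), S = (4, 1).
1. C lies on line ST with SC:CT = 3:4 ⇒ C = (16/7, 1)
2. X is the intersection of line TF and line CE ⇒ X = (0, -7/9)
3. P lies on line XE with XP:PE = 2:1 ⇒ P = (2/3, -7/27)
4. L lies on line SP with SL:LP = -5:3 ⇒ L = (-13/3, -58/27)
5. Y lies on line EP with EY:YP = -4:1 ⇒ Y = (5/9, -28/81)
through C parallel to LY: direction (44/9, 146/81); meets PS at B = (1544/21, 5153/189)
B = P + t·(S−P) with t = 153/7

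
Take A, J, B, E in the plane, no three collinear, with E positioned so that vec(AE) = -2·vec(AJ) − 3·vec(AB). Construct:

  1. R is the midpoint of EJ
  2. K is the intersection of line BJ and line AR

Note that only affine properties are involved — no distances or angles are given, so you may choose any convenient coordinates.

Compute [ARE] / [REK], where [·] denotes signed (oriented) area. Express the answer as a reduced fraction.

[ARE]:[REK] = 2/3

Set A = (0, 0), J = (1, 0), B = (0, 1), E = (-2, -3); any affine frame gives the same invariant.
1. R is the midpoint of EJ ⇒ R = (-1/2, -3/2)
2. K is the intersection of line BJ and line AR ⇒ K = (1/4, 3/4)
2·[ARE] = -3/2, 2·[REK] = -9/4
[ARE]:[REK] = -3/2:-9/4 = 2/3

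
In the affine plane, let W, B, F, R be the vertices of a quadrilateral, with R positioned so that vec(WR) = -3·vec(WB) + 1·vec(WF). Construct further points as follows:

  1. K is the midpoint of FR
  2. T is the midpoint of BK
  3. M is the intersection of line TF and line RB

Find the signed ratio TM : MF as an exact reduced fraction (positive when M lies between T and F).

TM:MF = -1/4

Choose coordinates W = (0, 0), B = (1, 0), F = (0, 1), R = (-3, 1).
1. K is the midpoint of FR ⇒ K = (-3/2, 1)
2. T is the midpoint of BK ⇒ T = (-1/4, 1/2)
3. M is the intersection of line TF and line RB ⇒ M = (-1/3, 1/3)
M = T + t·(F−T) with t = -1/3, so TM:MF = t:(1−t) = -1/3:4/3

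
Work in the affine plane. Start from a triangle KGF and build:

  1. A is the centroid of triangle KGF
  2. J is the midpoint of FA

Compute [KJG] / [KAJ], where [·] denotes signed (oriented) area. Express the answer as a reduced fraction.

[KJG]:[KAJ] = -4

Work in coordinates with K = (0, 0), G = (1, 0), F = (0, 1).
1. A is the centroid of triangle KGF ⇒ A = (1/3, 1/3)
2. J is the midpoint of FA ⇒ J = (1/6, 2/3)
2·[KJG] = -2/3, 2·[KAJ] = 1/6
[KJG]:[KAJ] = -2/3:1/6 = -4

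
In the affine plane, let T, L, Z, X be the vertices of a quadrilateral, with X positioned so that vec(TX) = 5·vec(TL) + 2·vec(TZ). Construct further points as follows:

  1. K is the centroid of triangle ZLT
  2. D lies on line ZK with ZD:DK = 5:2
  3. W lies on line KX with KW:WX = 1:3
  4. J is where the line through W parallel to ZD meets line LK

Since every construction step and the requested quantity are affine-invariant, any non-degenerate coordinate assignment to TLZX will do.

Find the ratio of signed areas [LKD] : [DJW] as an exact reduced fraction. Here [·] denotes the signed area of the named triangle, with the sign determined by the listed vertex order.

Choose coordinates T = (0, 0), L = (1, 0), Z = (0, 1), X = (5, 2).
1. K is the centroid of triangle ZLT ⇒ K = (1/3, 1/3)
2. D lies on line ZK with ZD:DK = 5:2 ⇒ D = (5/21, 11/21)
3. W lies on line KX with KW:WX = 1:3 ⇒ W = (3/2, 3/4)
4. J is where the line through W parallel to ZD meets line LK ⇒ J = (13/6, -7/12)
2·[LKD] = -2/21, 2·[DJW] = 11/6
[LKD]:[DJW] = -2/21:11/6 = -4/77

[LKD]:[DJW] = -4/77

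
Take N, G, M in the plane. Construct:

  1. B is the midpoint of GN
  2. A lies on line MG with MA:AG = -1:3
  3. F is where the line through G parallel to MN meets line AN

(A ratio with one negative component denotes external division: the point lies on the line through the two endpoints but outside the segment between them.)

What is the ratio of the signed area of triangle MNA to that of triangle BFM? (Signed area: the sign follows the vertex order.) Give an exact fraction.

[MNA]:[BFM] = 1/2

Set N = (0, 0), G = (1, 0), M = (0, 1); any affine frame gives the same invariant.
1. B is the midpoint of GN ⇒ B = (1/2, 0)
2. A lies on line MG with MA:AG = -1:3 ⇒ A = (-1/2, 3/2)
3. F is where the line through G parallel to MN meets line AN ⇒ F = (1, -3)
2·[MNA] = -1/2, 2·[BFM] = -1
[MNA]:[BFM] = -1/2:-1 = 1/2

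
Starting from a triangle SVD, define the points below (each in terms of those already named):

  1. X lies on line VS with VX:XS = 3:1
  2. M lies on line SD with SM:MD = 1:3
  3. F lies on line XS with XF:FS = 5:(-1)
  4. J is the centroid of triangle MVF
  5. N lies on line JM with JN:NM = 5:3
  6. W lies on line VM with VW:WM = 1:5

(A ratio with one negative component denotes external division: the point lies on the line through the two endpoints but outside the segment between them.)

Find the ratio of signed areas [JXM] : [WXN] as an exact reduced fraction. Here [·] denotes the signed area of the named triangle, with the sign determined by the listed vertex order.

Choose coordinates S = (0, 0), V = (1, 0), D = (0, 1).
1. X lies on line VS with VX:XS = 3:1 ⇒ X = (1/4, 0)
2. M lies on line SD with SM:MD = 1:3 ⇒ M = (0, 1/4)
3. F lies on line XS with XF:FS = 5:(-1) ⇒ F = (-1/16, 0)
4. J is the centroid of triangle MVF ⇒ J = (5/16, 1/12)
5. N lies on line JM with JN:NM = 5:3 ⇒ N = (15/128, 3/16)
6. W lies on line VM with VW:WM = 1:5 ⇒ W = (5/6, 1/24)
2·[JXM] = -7/192, 2·[WXN] = -353/3072
[JXM]:[WXN] = -7/192:-353/3072 = 112/353

[JXM]:[WXN] = 112/353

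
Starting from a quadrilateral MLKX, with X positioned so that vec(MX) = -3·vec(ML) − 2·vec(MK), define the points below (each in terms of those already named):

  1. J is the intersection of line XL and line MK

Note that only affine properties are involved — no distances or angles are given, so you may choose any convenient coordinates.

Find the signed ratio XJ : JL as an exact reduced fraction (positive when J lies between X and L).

XJ:JL = 3

Assign M = (0, 0), L = (1, 0), K = (0, 1), X = (-3, -2) — the answer is frame-independent, so this choice is without loss of generality.
1. J is the intersection of line XL and line MK ⇒ J = (0, -1/2)
J = X + t·(L−X) with t = 3/4, so XJ:JL = t:(1−t) = 3/4:1/4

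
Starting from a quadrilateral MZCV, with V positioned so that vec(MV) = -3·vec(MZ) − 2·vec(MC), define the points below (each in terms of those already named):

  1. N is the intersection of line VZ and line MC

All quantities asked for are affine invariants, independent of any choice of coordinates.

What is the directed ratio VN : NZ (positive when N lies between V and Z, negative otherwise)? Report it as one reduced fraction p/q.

VN:NZ = 3

Set M = (0, 0), Z = (1, 0), C = (0, 1), V = (-3, -2); any affine frame gives the same invariant.
1. N is the intersection of line VZ and line MC ⇒ N = (0, -1/2)
N = V + t·(Z−V) with t = 3/4, so VN:NZ = t:(1−t) = 3/4:1/4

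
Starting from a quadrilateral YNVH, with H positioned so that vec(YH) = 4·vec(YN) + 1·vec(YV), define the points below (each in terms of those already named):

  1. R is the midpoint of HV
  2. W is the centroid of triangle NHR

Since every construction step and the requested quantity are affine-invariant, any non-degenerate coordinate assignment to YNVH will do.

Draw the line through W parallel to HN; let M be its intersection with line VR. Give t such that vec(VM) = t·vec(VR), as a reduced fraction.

t = 5/3

Set Y = (0, 0), N = (1, 0), V = (0, 1), H = (4, 1); any affine frame gives the same invariant.
1. R is the midpoint of HV ⇒ R = (2, 1)
2. W is the centroid of triangle NHR ⇒ W = (7/3, 2/3)
through W parallel to HN: direction (-3, -1); meets VR at M = (10/3, 1)
M = V + t·(R−V) with t = 5/3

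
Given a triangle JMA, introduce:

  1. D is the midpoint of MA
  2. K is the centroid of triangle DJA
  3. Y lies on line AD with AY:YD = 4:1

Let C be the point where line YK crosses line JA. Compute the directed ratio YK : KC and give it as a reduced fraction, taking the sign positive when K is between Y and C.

YK:KC = 7/5

Choose coordinates J = (0, 0), M = (1, 0), A = (0, 1).
1. D is the midpoint of MA ⇒ D = (1/2, 1/2)
2. K is the centroid of triangle DJA ⇒ K = (1/6, 1/2)
3. Y lies on line AD with AY:YD = 4:1 ⇒ Y = (2/5, 3/5)
line YK meets JA at C = (0, 3/7)
K = Y + t·(C−Y) with t = 7/12, so YK:KC = 7/12:5/12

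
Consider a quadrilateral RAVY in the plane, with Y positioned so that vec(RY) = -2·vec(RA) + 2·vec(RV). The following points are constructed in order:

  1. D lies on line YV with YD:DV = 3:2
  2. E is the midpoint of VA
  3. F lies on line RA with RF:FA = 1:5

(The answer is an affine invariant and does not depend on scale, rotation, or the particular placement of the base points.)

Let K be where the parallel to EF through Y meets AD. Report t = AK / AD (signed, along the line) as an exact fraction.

Choose coordinates R = (0, 0), A = (1, 0), V = (0, 1), Y = (-2, 2).
1. D lies on line YV with YD:DV = 3:2 ⇒ D = (-4/5, 7/5)
2. E is the midpoint of VA ⇒ E = (1/2, 1/2)
3. F lies on line RA with RF:FA = 1:5 ⇒ F = (1/6, 0)
through Y parallel to EF: direction (-1/3, -1/2); meets AD at K = (-76/41, 91/41)
K = A + t·(D−A) with t = 65/41

t = 65/41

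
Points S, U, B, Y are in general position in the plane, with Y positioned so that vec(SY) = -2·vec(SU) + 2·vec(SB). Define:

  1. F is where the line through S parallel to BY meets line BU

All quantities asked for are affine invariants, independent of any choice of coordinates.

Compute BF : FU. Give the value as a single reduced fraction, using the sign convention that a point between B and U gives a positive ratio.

Set S = (0, 0), U = (1, 0), B = (0, 1), Y = (-2, 2); any affine frame gives the same invariant.
1. F is where the line through S parallel to BY meets line BU ⇒ F = (2, -1)
F = B + t·(U−B) with t = 2, so BF:FU = t:(1−t) = 2:-1

BF:FU = -2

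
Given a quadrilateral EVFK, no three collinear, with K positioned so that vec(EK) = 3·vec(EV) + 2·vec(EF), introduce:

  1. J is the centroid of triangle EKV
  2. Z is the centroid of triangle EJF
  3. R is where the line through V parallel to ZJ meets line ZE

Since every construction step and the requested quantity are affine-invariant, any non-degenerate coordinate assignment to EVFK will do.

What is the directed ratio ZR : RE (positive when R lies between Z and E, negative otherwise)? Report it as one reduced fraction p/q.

ZR:RE = -5

Work in coordinates with E = (0, 0), V = (1, 0), F = (0, 1), K = (3, 2).
1. J is the centroid of triangle EKV ⇒ J = (4/3, 2/3)
2. Z is the centroid of triangle EJF ⇒ Z = (4/9, 5/9)
3. R is where the line through V parallel to ZJ meets line ZE ⇒ R = (-1/9, -5/36)
R = Z + t·(E−Z) with t = 5/4, so ZR:RE = t:(1−t) = 5/4:-1/4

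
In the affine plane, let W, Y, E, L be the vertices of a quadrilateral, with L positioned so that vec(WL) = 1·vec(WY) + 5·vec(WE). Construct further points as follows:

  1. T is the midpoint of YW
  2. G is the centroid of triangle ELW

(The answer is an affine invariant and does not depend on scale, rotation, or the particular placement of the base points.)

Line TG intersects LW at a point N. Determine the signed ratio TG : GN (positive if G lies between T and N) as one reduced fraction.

TG:GN = -17/2

Set W = (0, 0), Y = (1, 0), E = (0, 1), L = (1, 5); any affine frame gives the same invariant.
1. T is the midpoint of YW ⇒ T = (1/2, 0)
2. G is the centroid of triangle ELW ⇒ G = (1/3, 2)
line TG meets LW at N = (6/17, 30/17)
G = T + t·(N−T) with t = 17/15, so TG:GN = 17/15:-2/15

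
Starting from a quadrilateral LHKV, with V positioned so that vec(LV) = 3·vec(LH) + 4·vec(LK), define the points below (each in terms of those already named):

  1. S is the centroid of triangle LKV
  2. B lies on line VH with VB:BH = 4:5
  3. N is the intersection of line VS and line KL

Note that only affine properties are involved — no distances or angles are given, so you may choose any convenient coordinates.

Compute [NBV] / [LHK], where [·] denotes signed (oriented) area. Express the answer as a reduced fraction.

Set L = (0, 0), H = (1, 0), K = (0, 1), V = (3, 4); any affine frame gives the same invariant.
1. S is the centroid of triangle LKV ⇒ S = (1, 5/3)
2. B lies on line VH with VB:BH = 4:5 ⇒ B = (19/9, 20/9)
3. N is the intersection of line VS and line KL ⇒ N = (0, 1/2)
2·[NBV] = 20/9, 2·[LHK] = 1
[NBV]:[LHK] = 20/9:1 = 20/9

[NBV]:[LHK] = 20/9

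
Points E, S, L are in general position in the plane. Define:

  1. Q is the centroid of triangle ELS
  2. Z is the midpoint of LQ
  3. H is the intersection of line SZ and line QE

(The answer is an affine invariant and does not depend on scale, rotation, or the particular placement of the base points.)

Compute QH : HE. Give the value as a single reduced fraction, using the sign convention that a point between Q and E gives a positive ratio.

QH:HE = -1/4

Assign E = (0, 0), S = (1, 0), L = (0, 1) — the answer is frame-independent, so this choice is without loss of generality.
1. Q is the centroid of triangle ELS ⇒ Q = (1/3, 1/3)
2. Z is the midpoint of LQ ⇒ Z = (1/6, 2/3)
3. H is the intersection of line SZ and line QE ⇒ H = (4/9, 4/9)
H = Q + t·(E−Q) with t = -1/3, so QH:HE = t:(1−t) = -1/3:4/3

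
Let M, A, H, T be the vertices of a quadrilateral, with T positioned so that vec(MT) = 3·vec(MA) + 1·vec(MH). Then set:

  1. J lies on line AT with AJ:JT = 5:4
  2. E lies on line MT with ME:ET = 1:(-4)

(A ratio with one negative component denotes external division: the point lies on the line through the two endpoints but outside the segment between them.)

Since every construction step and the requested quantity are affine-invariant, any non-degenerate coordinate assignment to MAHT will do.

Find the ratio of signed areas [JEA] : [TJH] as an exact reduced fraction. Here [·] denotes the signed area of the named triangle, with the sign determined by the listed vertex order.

[JEA]:[TJH] = -5/9

Set M = (0, 0), A = (1, 0), H = (0, 1), T = (3, 1); any affine frame gives the same invariant.
1. J lies on line AT with AJ:JT = 5:4 ⇒ J = (19/9, 5/9)
2. E lies on line MT with ME:ET = 1:(-4) ⇒ E = (-1, -1/3)
2·[JEA] = 20/27, 2·[TJH] = -4/3
[JEA]:[TJH] = 20/27:-4/3 = -5/9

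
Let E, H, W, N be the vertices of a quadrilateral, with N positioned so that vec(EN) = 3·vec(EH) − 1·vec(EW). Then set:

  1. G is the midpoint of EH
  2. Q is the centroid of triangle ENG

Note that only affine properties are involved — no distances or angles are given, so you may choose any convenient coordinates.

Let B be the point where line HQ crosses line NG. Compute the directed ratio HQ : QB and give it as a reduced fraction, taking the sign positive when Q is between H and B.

HQ:QB = -4

Work in coordinates with E = (0, 0), H = (1, 0), W = (0, 1), N = (3, -1).
1. G is the midpoint of EH ⇒ G = (1/2, 0)
2. Q is the centroid of triangle ENG ⇒ Q = (7/6, -1/3)
line HQ meets NG at B = (9/8, -1/4)
Q = H + t·(B−H) with t = 4/3, so HQ:QB = 4/3:-1/3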